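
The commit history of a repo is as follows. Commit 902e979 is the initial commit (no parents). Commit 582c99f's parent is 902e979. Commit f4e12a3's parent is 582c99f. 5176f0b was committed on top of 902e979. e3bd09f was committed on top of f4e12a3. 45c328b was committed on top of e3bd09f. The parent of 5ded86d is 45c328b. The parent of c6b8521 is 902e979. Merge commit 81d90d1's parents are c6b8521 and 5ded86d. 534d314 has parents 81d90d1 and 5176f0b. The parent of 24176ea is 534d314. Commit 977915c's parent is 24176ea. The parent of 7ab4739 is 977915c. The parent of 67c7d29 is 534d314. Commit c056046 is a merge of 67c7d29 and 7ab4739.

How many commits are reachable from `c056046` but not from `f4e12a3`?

12

Reachable from c056046: {24176ea, 45c328b, 5176f0b, 534d314, 582c99f, 5ded86d, 67c7d29, 7ab4739, 81d90d1, 902e979, 977915c, c056046, c6b8521, e3bd09f, f4e12a3}.
Reachable from f4e12a3: {582c99f, 902e979, f4e12a3}.
In c056046's history but not f4e12a3's: {24176ea, 45c328b, 5176f0b, 534d314, 5ded86d, 67c7d29, 7ab4739, 81d90d1, 977915c, c056046, c6b8521, e3bd09f} — 12 commits.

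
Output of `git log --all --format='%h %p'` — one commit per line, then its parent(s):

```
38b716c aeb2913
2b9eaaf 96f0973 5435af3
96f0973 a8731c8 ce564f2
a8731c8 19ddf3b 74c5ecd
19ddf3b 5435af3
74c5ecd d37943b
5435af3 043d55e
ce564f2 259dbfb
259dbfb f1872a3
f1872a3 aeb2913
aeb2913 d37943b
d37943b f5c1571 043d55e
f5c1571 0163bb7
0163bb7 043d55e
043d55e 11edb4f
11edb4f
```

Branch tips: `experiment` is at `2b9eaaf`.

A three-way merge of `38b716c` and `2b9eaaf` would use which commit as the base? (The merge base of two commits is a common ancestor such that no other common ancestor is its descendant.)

aeb2913

Ancestors of 38b716c: {0163bb7, 043d55e, 11edb4f, 38b716c, aeb2913, d37943b, f5c1571}.
Ancestors of 2b9eaaf: {0163bb7, 043d55e, 11edb4f, 19ddf3b, 259dbfb, 2b9eaaf, 5435af3, 74c5ecd, 96f0973, a8731c8, aeb2913, ce564f2, d37943b, f1872a3, f5c1571}.
Common ancestors: {0163bb7, 043d55e, 11edb4f, aeb2913, d37943b, f5c1571}.
Among these, aeb2913 is not an ancestor of any other common ancestor — it is the merge base.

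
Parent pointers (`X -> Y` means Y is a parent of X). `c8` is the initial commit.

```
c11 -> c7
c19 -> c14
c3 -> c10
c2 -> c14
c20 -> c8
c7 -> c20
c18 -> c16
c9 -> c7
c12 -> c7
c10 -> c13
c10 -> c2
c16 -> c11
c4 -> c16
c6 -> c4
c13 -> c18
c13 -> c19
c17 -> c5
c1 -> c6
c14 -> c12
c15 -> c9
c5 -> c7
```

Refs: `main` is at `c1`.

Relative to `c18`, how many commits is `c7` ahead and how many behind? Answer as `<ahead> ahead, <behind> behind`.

Reachable from c7: {c20, c7, c8}.
Reachable from c18: {c11, c16, c18, c20, c7, c8}.
Only in c7's history (ahead): {} — 0.
Only in c18's history (behind): {c11, c16, c18} — 3.

0 ahead, 3 behind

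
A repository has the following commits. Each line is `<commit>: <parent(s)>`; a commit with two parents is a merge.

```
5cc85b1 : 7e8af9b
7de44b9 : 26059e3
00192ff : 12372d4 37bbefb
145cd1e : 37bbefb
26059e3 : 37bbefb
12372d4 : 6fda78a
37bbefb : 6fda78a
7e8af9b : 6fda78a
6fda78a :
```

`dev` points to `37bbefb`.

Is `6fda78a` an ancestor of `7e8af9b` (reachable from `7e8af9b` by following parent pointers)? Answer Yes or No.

Ancestors of 7e8af9b (commits reachable by following parents): {6fda78a, 7e8af9b}.
6fda78a is in that set, so it is an ancestor of 7e8af9b.

Yes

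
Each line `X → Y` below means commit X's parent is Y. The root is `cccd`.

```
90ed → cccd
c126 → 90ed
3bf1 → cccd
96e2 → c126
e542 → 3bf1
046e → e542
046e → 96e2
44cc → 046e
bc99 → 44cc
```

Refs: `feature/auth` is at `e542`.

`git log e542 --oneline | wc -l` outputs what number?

3

Walking parent pointers from e542: reachable set = {3bf1, cccd, e542}.
That is 3 commits.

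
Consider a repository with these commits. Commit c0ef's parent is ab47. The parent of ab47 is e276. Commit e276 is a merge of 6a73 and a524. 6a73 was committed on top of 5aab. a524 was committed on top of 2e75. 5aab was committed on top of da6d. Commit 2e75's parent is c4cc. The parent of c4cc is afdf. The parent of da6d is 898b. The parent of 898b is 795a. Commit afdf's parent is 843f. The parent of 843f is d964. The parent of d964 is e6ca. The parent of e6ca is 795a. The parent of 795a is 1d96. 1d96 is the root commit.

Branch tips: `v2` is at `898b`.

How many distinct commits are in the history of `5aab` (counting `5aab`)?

5

Walking parent pointers from 5aab: reachable set = {1d96, 5aab, 795a, 898b, da6d}.
That is 5 commits.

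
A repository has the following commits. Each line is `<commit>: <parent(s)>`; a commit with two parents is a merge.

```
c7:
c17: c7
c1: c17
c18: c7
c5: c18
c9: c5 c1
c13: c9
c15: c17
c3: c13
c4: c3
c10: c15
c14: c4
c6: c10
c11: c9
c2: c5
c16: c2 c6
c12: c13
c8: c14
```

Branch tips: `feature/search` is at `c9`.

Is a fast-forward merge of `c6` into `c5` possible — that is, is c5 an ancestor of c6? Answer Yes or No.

A fast-forward from c5 to c6 is possible iff c5 is an ancestor of c6.
Ancestors of c6: {c10, c15, c17, c6, c7}.
c5 is not among them, so fast-forward is not possible.

No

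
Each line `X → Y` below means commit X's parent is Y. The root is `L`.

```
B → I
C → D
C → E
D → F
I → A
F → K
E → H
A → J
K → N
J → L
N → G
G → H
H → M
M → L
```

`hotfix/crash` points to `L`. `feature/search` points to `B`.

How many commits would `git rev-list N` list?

5

Walking parent pointers from N: reachable set = {G, H, L, M, N}.
That is 5 commits.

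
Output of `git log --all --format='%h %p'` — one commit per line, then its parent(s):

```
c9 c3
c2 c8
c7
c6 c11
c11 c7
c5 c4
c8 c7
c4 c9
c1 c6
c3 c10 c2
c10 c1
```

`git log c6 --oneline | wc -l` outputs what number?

3

Walking parent pointers from c6: reachable set = {c11, c6, c7}.
That is 3 commits.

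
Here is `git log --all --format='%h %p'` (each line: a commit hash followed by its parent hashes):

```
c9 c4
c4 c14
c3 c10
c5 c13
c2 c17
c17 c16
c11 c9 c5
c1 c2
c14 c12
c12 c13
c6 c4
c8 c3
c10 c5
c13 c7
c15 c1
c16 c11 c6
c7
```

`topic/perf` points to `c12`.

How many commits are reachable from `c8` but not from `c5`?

3

Reachable from c8: {c10, c13, c3, c5, c7, c8}.
Reachable from c5: {c13, c5, c7}.
In c8's history but not c5's: {c10, c3, c8} — 3 commits.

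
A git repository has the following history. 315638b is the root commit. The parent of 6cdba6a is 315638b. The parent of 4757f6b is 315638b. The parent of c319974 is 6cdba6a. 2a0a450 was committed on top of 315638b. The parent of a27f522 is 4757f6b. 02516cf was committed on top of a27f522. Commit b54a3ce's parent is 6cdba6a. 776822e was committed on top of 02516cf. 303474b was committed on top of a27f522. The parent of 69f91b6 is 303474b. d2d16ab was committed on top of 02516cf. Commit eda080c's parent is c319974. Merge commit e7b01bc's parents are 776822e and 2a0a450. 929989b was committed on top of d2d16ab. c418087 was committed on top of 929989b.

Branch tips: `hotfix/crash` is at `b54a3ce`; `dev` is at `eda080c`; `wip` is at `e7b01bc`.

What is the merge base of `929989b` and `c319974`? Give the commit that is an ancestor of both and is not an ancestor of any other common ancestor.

Ancestors of 929989b: {02516cf, 315638b, 4757f6b, 929989b, a27f522, d2d16ab}.
Ancestors of c319974: {315638b, 6cdba6a, c319974}.
Common ancestors: {315638b}.
The only common ancestor is 315638b, so it is the merge base.

315638b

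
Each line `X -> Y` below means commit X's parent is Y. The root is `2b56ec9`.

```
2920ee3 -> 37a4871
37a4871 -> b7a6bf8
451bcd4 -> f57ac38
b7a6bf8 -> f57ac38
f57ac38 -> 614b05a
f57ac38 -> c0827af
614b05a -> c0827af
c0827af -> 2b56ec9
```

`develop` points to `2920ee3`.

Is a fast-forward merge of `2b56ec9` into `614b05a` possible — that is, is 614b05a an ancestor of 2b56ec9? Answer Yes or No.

No

A fast-forward from 614b05a to 2b56ec9 is possible iff 614b05a is an ancestor of 2b56ec9.
Ancestors of 2b56ec9: {2b56ec9}.
614b05a is not among them, so fast-forward is not possible.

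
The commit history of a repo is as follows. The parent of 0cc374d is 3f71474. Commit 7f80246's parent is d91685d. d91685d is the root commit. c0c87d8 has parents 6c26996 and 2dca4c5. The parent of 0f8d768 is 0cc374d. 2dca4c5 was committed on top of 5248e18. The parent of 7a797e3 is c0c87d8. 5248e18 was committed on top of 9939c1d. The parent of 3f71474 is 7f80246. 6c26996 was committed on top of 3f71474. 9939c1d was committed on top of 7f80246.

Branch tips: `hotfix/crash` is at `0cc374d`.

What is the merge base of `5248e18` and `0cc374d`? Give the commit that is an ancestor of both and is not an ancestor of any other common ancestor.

7f80246

Ancestors of 5248e18: {5248e18, 7f80246, 9939c1d, d91685d}.
Ancestors of 0cc374d: {0cc374d, 3f71474, 7f80246, d91685d}.
Common ancestors: {7f80246, d91685d}.
Among these, 7f80246 is not an ancestor of any other common ancestor — it is the merge base.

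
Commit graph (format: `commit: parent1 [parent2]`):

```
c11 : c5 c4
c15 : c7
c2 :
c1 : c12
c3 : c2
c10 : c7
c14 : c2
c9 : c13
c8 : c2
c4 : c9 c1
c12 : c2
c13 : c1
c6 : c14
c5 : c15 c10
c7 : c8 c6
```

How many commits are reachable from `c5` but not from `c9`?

7

Reachable from c5: {c10, c14, c15, c2, c5, c6, c7, c8}.
Reachable from c9: {c1, c12, c13, c2, c9}.
In c5's history but not c9's: {c10, c14, c15, c5, c6, c7, c8} — 7 commits.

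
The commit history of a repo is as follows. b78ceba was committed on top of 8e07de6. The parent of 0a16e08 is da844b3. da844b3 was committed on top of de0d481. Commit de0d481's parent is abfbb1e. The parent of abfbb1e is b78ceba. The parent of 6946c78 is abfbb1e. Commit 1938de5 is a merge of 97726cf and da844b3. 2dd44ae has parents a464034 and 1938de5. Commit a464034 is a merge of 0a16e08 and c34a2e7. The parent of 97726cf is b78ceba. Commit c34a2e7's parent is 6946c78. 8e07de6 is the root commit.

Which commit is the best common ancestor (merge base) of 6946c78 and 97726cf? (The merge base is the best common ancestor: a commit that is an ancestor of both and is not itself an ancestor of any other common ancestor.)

Ancestors of 6946c78: {6946c78, 8e07de6, abfbb1e, b78ceba}.
Ancestors of 97726cf: {8e07de6, 97726cf, b78ceba}.
Common ancestors: {8e07de6, b78ceba}.
Among these, b78ceba is not an ancestor of any other common ancestor — it is the merge base.

b78ceba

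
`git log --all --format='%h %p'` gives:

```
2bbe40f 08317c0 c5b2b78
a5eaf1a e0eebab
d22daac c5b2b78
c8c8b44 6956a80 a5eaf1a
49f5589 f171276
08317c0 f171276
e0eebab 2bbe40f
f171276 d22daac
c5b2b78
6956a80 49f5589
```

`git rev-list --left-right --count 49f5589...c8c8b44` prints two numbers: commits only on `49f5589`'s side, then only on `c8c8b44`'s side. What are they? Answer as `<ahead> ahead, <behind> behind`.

Reachable from 49f5589: {49f5589, c5b2b78, d22daac, f171276}.
Reachable from c8c8b44: {08317c0, 2bbe40f, 49f5589, 6956a80, a5eaf1a, c5b2b78, c8c8b44, d22daac, e0eebab, f171276}.
Only in 49f5589's history (ahead): {} — 0.
Only in c8c8b44's history (behind): {08317c0, 2bbe40f, 6956a80, a5eaf1a, c8c8b44, e0eebab} — 6.

0 ahead, 6 behind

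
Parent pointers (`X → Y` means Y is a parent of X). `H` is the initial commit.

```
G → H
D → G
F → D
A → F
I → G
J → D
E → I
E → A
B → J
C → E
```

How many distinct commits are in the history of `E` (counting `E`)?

Walking parent pointers from E: reachable set = {A, D, E, F, G, H, I}.
That is 7 commits.

7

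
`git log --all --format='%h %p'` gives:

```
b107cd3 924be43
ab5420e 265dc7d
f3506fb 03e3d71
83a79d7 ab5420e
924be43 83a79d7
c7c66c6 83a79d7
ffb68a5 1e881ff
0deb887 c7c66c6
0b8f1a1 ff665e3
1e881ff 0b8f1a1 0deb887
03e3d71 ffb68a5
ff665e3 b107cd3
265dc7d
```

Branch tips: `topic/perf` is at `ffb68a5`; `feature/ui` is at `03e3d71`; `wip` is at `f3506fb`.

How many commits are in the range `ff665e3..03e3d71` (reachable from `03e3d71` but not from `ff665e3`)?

6

Reachable from 03e3d71: {03e3d71, 0b8f1a1, 0deb887, 1e881ff, 265dc7d, 83a79d7, 924be43, ab5420e, b107cd3, c7c66c6, ff665e3, ffb68a5}.
Reachable from ff665e3: {265dc7d, 83a79d7, 924be43, ab5420e, b107cd3, ff665e3}.
In 03e3d71's history but not ff665e3's: {03e3d71, 0b8f1a1, 0deb887, 1e881ff, c7c66c6, ffb68a5} — 6 commits.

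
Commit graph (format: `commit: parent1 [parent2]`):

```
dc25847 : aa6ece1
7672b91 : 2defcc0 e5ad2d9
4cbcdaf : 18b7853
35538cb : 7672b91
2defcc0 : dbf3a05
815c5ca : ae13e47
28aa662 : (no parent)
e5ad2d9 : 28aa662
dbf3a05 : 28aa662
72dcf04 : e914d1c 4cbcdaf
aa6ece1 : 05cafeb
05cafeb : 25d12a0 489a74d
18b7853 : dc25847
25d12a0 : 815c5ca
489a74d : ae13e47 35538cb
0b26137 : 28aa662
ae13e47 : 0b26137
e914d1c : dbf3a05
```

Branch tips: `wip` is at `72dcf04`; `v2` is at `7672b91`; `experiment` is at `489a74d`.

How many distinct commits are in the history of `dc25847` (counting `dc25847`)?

14

Walking parent pointers from dc25847: reachable set = {05cafeb, 0b26137, 25d12a0, 28aa662, 2defcc0, 35538cb, 489a74d, 7672b91, 815c5ca, aa6ece1, ae13e47, dbf3a05, dc25847, e5ad2d9}.
That is 14 commits.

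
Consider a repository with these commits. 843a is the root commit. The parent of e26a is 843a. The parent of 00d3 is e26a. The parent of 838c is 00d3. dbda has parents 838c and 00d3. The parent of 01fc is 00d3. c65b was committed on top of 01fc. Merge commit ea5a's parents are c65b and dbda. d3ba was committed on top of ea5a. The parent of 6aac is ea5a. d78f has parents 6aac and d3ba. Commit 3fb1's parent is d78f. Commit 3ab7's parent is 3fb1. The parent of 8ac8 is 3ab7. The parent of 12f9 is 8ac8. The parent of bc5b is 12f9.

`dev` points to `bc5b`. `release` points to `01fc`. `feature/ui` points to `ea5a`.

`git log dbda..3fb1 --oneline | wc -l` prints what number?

Reachable from 3fb1: {00d3, 01fc, 3fb1, 6aac, 838c, 843a, c65b, d3ba, d78f, dbda, e26a, ea5a}.
Reachable from dbda: {00d3, 838c, 843a, dbda, e26a}.
In 3fb1's history but not dbda's: {01fc, 3fb1, 6aac, c65b, d3ba, d78f, ea5a} — 7 commits.

7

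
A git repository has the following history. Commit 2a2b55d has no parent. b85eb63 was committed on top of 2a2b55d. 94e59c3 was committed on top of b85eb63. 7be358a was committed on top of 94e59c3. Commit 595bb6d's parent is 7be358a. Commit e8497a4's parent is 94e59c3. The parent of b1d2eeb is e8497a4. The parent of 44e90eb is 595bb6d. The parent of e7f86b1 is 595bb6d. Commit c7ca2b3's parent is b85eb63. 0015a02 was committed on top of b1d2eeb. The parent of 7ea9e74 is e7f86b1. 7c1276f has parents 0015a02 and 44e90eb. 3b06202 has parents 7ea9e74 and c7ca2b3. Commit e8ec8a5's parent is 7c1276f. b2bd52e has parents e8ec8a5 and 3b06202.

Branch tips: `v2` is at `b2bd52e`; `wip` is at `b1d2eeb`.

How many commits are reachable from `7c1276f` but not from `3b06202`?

Reachable from 7c1276f: {0015a02, 2a2b55d, 44e90eb, 595bb6d, 7be358a, 7c1276f, 94e59c3, b1d2eeb, b85eb63, e8497a4}.
Reachable from 3b06202: {2a2b55d, 3b06202, 595bb6d, 7be358a, 7ea9e74, 94e59c3, b85eb63, c7ca2b3, e7f86b1}.
In 7c1276f's history but not 3b06202's: {0015a02, 44e90eb, 7c1276f, b1d2eeb, e8497a4} — 5 commits.

5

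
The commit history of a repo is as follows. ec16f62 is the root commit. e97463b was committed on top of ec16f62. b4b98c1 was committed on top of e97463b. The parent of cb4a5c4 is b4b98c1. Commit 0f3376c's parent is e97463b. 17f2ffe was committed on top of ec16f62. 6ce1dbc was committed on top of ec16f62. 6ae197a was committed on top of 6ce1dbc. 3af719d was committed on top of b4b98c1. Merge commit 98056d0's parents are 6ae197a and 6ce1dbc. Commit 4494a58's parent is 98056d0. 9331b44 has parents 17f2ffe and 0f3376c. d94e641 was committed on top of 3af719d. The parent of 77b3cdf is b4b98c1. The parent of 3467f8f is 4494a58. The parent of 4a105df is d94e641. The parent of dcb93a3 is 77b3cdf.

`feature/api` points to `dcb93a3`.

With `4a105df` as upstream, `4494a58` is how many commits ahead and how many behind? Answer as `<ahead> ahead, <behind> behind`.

4 ahead, 5 behind

Reachable from 4494a58: {4494a58, 6ae197a, 6ce1dbc, 98056d0, ec16f62}.
Reachable from 4a105df: {3af719d, 4a105df, b4b98c1, d94e641, e97463b, ec16f62}.
Only in 4494a58's history (ahead): {4494a58, 6ae197a, 6ce1dbc, 98056d0} — 4.
Only in 4a105df's history (behind): {3af719d, 4a105df, b4b98c1, d94e641, e97463b} — 5.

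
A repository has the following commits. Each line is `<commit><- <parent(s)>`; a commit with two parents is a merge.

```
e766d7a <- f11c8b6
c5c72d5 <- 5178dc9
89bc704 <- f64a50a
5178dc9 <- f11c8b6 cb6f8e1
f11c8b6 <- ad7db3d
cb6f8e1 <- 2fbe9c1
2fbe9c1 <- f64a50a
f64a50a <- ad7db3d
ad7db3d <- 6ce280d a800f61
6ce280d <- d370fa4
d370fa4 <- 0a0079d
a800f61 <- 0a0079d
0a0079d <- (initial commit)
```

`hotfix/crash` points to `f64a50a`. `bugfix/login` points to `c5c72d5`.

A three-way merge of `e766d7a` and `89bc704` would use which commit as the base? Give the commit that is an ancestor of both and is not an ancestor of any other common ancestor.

Ancestors of e766d7a: {0a0079d, 6ce280d, a800f61, ad7db3d, d370fa4, e766d7a, f11c8b6}.
Ancestors of 89bc704: {0a0079d, 6ce280d, 89bc704, a800f61, ad7db3d, d370fa4, f64a50a}.
Common ancestors: {0a0079d, 6ce280d, a800f61, ad7db3d, d370fa4}.
Among these, ad7db3d is not an ancestor of any other common ancestor — it is the merge base.

ad7db3d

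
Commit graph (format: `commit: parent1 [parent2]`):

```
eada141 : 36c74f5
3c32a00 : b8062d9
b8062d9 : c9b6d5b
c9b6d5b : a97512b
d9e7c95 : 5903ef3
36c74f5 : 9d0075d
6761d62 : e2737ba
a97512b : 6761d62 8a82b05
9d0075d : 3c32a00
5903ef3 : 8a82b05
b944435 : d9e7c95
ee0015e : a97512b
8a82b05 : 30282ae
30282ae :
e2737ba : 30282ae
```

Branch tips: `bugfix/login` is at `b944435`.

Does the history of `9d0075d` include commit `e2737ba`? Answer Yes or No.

Ancestors of 9d0075d (commits reachable by following parents): {30282ae, 3c32a00, 6761d62, 8a82b05, 9d0075d, a97512b, b8062d9, c9b6d5b, e2737ba}.
e2737ba is in that set, so it is an ancestor of 9d0075d.

Yes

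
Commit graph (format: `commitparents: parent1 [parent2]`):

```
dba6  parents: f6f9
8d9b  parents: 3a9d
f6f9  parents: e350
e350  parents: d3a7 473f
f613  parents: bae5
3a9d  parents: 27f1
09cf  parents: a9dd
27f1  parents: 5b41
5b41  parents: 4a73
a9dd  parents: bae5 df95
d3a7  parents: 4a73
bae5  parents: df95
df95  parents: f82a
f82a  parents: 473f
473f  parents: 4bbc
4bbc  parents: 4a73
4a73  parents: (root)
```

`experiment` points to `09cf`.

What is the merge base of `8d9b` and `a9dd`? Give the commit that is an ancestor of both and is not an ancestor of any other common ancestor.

4a73

Ancestors of 8d9b: {27f1, 3a9d, 4a73, 5b41, 8d9b}.
Ancestors of a9dd: {473f, 4a73, 4bbc, a9dd, bae5, df95, f82a}.
Common ancestors: {4a73}.
The only common ancestor is 4a73, so it is the merge base.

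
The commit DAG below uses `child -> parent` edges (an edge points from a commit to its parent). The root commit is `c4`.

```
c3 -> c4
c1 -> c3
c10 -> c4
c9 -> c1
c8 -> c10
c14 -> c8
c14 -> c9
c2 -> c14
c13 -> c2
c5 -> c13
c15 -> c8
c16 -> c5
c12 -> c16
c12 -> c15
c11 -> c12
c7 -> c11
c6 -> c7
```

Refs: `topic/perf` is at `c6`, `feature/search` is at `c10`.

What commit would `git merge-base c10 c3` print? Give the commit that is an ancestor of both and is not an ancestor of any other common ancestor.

c4

Ancestors of c10: {c10, c4}.
Ancestors of c3: {c3, c4}.
Common ancestors: {c4}.
The only common ancestor is c4, so it is the merge base.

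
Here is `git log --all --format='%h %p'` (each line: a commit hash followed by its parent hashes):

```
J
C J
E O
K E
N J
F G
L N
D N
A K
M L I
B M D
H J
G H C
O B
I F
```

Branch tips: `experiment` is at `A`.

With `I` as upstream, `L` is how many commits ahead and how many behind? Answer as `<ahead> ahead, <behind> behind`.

Reachable from L: {J, L, N}.
Reachable from I: {C, F, G, H, I, J}.
Only in L's history (ahead): {L, N} — 2.
Only in I's history (behind): {C, F, G, H, I} — 5.

2 ahead, 5 behind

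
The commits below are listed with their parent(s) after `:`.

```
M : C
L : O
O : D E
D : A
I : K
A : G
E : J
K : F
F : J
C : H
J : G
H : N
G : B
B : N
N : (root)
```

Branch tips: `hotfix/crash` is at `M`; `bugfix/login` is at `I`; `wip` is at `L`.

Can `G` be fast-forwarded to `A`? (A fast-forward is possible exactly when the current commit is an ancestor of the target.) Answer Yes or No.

Yes

A fast-forward from G to A is possible iff G is an ancestor of A.
Ancestors of A: {A, B, G, N}.
G is among them, so fast-forward is possible.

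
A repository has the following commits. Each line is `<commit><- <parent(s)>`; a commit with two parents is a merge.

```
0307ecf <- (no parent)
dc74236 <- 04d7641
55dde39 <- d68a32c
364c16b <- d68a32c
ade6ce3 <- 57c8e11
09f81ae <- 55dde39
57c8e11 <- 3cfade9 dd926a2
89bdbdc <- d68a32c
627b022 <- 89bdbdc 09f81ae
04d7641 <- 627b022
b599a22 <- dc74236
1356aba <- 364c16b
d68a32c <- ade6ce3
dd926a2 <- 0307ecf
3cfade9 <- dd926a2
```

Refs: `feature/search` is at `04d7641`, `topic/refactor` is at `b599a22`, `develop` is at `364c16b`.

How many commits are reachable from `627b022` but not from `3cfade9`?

Reachable from 627b022: {0307ecf, 09f81ae, 3cfade9, 55dde39, 57c8e11, 627b022, 89bdbdc, ade6ce3, d68a32c, dd926a2}.
Reachable from 3cfade9: {0307ecf, 3cfade9, dd926a2}.
In 627b022's history but not 3cfade9's: {09f81ae, 55dde39, 57c8e11, 627b022, 89bdbdc, ade6ce3, d68a32c} — 7 commits.

7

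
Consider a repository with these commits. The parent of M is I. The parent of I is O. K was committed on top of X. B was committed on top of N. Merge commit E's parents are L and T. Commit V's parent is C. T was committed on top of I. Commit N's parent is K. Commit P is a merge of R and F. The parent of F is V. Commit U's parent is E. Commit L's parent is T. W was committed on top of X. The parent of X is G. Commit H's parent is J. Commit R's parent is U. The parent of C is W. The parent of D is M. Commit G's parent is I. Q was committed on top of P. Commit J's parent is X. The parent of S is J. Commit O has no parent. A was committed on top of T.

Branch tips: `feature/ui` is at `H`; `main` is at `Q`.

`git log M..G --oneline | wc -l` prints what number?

Reachable from G: {G, I, O}.
Reachable from M: {I, M, O}.
In G's history but not M's: {G} — 1 commit.

1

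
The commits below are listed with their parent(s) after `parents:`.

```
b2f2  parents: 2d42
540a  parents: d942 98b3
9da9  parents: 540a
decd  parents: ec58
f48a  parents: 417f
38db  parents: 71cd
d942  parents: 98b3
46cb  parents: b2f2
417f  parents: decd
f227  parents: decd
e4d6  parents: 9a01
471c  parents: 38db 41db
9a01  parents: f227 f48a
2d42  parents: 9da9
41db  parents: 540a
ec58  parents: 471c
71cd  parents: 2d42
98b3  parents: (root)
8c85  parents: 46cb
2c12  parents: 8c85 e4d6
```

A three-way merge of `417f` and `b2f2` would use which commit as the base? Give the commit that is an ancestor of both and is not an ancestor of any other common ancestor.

2d42

Ancestors of 417f: {2d42, 38db, 417f, 41db, 471c, 540a, 71cd, 98b3, 9da9, d942, decd, ec58}.
Ancestors of b2f2: {2d42, 540a, 98b3, 9da9, b2f2, d942}.
Common ancestors: {2d42, 540a, 98b3, 9da9, d942}.
Among these, 2d42 is not an ancestor of any other common ancestor — it is the merge base.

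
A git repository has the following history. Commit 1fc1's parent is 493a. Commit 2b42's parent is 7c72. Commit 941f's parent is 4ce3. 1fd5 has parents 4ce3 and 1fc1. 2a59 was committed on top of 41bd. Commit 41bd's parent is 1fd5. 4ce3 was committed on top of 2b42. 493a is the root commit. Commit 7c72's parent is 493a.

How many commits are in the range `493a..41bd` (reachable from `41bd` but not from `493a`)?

Reachable from 41bd: {1fc1, 1fd5, 2b42, 41bd, 493a, 4ce3, 7c72}.
Reachable from 493a: {493a}.
In 41bd's history but not 493a's: {1fc1, 1fd5, 2b42, 41bd, 4ce3, 7c72} — 6 commits.

6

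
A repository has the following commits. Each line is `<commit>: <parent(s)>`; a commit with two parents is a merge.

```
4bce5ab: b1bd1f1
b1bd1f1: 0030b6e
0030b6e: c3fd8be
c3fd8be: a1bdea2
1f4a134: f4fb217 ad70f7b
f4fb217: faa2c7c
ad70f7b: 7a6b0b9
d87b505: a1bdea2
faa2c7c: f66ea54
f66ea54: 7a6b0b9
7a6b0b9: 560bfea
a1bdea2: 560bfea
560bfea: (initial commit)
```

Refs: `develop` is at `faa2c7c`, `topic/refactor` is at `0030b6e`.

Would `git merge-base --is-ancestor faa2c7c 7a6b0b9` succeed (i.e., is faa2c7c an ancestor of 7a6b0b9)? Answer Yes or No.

No

Ancestors of 7a6b0b9: {560bfea, 7a6b0b9}.
faa2c7c is not in that set, so it is not an ancestor of 7a6b0b9.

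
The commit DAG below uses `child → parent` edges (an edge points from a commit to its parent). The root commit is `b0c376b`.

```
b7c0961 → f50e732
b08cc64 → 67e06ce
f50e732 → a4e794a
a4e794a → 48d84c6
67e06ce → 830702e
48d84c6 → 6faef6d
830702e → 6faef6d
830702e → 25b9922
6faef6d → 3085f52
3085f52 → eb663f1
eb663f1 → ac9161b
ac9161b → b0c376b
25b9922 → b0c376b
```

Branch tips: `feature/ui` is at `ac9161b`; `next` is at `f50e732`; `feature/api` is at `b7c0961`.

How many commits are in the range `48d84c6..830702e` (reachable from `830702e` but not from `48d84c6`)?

2

Reachable from 830702e: {25b9922, 3085f52, 6faef6d, 830702e, ac9161b, b0c376b, eb663f1}.
Reachable from 48d84c6: {3085f52, 48d84c6, 6faef6d, ac9161b, b0c376b, eb663f1}.
In 830702e's history but not 48d84c6's: {25b9922, 830702e} — 2 commits.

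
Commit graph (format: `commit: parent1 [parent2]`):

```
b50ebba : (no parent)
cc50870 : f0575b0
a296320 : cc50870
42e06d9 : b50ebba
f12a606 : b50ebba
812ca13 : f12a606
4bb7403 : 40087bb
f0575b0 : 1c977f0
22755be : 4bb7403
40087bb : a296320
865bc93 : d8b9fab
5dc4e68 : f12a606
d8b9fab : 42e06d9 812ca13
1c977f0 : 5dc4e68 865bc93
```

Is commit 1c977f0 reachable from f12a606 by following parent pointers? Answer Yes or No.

Ancestors of f12a606: {b50ebba, f12a606}.
1c977f0 is not in that set, so it is not an ancestor of f12a606.

No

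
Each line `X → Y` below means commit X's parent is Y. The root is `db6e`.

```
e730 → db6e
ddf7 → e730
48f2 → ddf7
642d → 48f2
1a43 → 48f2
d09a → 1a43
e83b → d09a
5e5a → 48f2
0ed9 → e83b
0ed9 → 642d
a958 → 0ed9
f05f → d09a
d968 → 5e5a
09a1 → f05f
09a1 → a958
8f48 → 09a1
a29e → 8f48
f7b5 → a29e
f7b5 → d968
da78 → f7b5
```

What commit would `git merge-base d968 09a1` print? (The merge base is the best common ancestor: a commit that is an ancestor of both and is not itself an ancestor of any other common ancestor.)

Ancestors of d968: {48f2, 5e5a, d968, db6e, ddf7, e730}.
Ancestors of 09a1: {09a1, 0ed9, 1a43, 48f2, 642d, a958, d09a, db6e, ddf7, e730, e83b, f05f}.
Common ancestors: {48f2, db6e, ddf7, e730}.
Among these, 48f2 is not an ancestor of any other common ancestor — it is the merge base.

48f2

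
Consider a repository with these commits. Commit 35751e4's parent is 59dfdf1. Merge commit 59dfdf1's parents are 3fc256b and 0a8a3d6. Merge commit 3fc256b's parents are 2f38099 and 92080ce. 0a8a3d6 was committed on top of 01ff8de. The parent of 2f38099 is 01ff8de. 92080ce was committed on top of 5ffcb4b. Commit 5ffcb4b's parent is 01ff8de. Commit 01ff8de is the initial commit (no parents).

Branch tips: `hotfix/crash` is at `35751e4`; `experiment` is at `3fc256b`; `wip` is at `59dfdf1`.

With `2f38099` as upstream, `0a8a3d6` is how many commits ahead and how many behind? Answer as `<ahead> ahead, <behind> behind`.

Reachable from 0a8a3d6: {01ff8de, 0a8a3d6}.
Reachable from 2f38099: {01ff8de, 2f38099}.
Only in 0a8a3d6's history (ahead): {0a8a3d6} — 1.
Only in 2f38099's history (behind): {2f38099} — 1.

1 ahead, 1 behind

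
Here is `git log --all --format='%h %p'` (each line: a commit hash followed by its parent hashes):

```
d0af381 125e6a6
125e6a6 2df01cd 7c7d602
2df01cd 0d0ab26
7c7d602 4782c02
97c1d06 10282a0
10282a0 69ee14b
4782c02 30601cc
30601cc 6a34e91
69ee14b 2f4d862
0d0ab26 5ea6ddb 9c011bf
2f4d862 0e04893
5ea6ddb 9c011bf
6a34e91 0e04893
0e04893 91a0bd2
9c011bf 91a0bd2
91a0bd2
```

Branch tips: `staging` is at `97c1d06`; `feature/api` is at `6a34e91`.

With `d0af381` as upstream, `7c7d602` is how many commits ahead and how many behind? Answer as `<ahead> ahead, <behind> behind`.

Reachable from 7c7d602: {0e04893, 30601cc, 4782c02, 6a34e91, 7c7d602, 91a0bd2}.
Reachable from d0af381: {0d0ab26, 0e04893, 125e6a6, 2df01cd, 30601cc, 4782c02, 5ea6ddb, 6a34e91, 7c7d602, 91a0bd2, 9c011bf, d0af381}.
Only in 7c7d602's history (ahead): {} — 0.
Only in d0af381's history (behind): {0d0ab26, 125e6a6, 2df01cd, 5ea6ddb, 9c011bf, d0af381} — 6.

0 ahead, 6 behind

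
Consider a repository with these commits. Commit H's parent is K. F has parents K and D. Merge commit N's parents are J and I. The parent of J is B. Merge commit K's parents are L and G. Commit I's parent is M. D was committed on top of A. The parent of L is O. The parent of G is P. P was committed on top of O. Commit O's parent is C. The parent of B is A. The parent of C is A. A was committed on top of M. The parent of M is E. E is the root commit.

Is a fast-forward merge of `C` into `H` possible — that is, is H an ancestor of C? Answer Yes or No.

No

A fast-forward from H to C is possible iff H is an ancestor of C.
Ancestors of C: {A, C, E, M}.
H is not among them, so fast-forward is not possible.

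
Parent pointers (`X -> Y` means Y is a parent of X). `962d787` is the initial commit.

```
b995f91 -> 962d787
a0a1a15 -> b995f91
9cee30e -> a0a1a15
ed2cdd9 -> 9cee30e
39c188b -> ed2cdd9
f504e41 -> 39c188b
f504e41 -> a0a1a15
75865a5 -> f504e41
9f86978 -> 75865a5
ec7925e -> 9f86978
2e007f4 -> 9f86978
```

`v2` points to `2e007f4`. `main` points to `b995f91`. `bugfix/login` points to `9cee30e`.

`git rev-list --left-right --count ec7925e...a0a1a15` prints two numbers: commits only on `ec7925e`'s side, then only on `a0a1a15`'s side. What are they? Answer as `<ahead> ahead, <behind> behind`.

Reachable from ec7925e: {39c188b, 75865a5, 962d787, 9cee30e, 9f86978, a0a1a15, b995f91, ec7925e, ed2cdd9, f504e41}.
Reachable from a0a1a15: {962d787, a0a1a15, b995f91}.
Only in ec7925e's history (ahead): {39c188b, 75865a5, 9cee30e, 9f86978, ec7925e, ed2cdd9, f504e41} — 7.
Only in a0a1a15's history (behind): {} — 0.

7 ahead, 0 behind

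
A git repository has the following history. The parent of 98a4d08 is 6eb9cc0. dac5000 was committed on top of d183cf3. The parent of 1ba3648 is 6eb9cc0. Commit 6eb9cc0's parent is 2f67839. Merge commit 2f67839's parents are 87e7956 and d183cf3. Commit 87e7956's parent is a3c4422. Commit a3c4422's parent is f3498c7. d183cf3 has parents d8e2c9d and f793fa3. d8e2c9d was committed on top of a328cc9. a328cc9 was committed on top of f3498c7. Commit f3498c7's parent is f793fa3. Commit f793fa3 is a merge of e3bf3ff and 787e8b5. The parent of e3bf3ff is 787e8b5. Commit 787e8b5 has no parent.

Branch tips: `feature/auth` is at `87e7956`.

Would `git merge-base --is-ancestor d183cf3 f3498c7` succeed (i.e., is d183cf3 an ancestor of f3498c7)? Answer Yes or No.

No

Ancestors of f3498c7: {787e8b5, e3bf3ff, f3498c7, f793fa3}.
d183cf3 is not in that set, so it is not an ancestor of f3498c7.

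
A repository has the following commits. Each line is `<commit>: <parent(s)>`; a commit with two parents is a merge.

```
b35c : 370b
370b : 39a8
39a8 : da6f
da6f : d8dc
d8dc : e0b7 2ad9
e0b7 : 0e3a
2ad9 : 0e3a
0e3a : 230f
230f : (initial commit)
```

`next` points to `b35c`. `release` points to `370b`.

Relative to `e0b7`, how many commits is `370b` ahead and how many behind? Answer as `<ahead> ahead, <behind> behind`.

Reachable from 370b: {0e3a, 230f, 2ad9, 370b, 39a8, d8dc, da6f, e0b7}.
Reachable from e0b7: {0e3a, 230f, e0b7}.
Only in 370b's history (ahead): {2ad9, 370b, 39a8, d8dc, da6f} — 5.
Only in e0b7's history (behind): {} — 0.

5 ahead, 0 behind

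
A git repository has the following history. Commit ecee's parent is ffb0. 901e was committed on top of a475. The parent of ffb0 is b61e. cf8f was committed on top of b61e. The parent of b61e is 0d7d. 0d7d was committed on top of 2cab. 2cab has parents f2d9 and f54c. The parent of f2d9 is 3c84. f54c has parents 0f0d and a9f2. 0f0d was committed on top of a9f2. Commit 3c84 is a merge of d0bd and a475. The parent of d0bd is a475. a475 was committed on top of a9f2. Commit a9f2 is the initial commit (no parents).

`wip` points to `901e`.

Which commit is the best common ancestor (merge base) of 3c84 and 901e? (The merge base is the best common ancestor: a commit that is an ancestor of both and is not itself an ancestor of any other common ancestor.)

a475

Ancestors of 3c84: {3c84, a475, a9f2, d0bd}.
Ancestors of 901e: {901e, a475, a9f2}.
Common ancestors: {a475, a9f2}.
Among these, a475 is not an ancestor of any other common ancestor — it is the merge base.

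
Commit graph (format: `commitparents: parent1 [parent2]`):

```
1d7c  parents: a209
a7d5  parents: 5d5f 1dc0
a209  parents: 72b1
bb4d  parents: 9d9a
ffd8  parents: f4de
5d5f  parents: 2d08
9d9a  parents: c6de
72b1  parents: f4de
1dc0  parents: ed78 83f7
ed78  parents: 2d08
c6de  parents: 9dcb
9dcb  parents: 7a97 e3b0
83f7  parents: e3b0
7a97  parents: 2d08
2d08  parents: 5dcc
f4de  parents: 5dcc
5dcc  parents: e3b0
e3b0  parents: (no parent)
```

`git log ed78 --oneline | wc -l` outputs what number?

4

Walking parent pointers from ed78: reachable set = {2d08, 5dcc, e3b0, ed78}.
That is 4 commits.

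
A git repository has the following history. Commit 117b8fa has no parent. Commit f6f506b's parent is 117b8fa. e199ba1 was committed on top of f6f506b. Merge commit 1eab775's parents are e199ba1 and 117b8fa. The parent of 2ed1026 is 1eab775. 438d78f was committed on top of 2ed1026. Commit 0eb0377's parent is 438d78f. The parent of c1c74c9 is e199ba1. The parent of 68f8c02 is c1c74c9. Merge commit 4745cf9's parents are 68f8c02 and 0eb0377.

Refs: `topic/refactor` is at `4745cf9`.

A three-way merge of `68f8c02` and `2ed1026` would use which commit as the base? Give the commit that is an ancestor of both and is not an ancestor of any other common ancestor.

e199ba1

Ancestors of 68f8c02: {117b8fa, 68f8c02, c1c74c9, e199ba1, f6f506b}.
Ancestors of 2ed1026: {117b8fa, 1eab775, 2ed1026, e199ba1, f6f506b}.
Common ancestors: {117b8fa, e199ba1, f6f506b}.
Among these, e199ba1 is not an ancestor of any other common ancestor — it is the merge base.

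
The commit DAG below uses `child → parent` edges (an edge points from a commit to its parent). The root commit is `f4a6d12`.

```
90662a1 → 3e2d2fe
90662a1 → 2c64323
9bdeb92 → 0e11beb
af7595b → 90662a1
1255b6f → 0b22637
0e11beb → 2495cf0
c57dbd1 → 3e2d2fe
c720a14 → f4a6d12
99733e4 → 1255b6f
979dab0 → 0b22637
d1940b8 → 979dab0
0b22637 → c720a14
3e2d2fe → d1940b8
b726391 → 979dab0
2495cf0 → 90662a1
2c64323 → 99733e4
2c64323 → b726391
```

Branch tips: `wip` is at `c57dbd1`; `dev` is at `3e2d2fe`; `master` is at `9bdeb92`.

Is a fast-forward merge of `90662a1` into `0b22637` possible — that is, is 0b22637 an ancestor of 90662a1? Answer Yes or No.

A fast-forward from 0b22637 to 90662a1 is possible iff 0b22637 is an ancestor of 90662a1.
Ancestors of 90662a1: {0b22637, 1255b6f, 2c64323, 3e2d2fe, 90662a1, 979dab0, 99733e4, b726391, c720a14, d1940b8, f4a6d12}.
0b22637 is among them, so fast-forward is possible.

Yes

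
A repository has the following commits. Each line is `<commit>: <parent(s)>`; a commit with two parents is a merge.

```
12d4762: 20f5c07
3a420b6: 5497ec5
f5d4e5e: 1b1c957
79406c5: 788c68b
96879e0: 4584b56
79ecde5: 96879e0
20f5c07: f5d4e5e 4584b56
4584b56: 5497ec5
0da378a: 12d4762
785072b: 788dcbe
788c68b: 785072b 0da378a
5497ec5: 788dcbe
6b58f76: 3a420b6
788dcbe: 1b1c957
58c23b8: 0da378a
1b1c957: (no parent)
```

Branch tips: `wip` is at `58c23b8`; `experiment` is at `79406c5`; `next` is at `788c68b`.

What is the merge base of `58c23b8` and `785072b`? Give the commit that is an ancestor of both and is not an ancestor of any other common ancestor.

Ancestors of 58c23b8: {0da378a, 12d4762, 1b1c957, 20f5c07, 4584b56, 5497ec5, 58c23b8, 788dcbe, f5d4e5e}.
Ancestors of 785072b: {1b1c957, 785072b, 788dcbe}.
Common ancestors: {1b1c957, 788dcbe}.
Among these, 788dcbe is not an ancestor of any other common ancestor — it is the merge base.

788dcbe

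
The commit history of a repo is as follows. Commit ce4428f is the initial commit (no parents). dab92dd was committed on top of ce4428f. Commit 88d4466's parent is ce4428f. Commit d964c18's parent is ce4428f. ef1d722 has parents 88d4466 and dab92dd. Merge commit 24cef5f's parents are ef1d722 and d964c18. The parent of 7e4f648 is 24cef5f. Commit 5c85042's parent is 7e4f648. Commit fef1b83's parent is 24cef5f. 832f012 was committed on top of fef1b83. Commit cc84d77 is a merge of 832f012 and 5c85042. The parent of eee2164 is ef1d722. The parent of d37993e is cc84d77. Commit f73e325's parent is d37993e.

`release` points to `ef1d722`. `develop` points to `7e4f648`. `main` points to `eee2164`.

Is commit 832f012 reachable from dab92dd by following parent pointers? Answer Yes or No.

Ancestors of dab92dd: {ce4428f, dab92dd}.
832f012 is not in that set, so it is not an ancestor of dab92dd.

No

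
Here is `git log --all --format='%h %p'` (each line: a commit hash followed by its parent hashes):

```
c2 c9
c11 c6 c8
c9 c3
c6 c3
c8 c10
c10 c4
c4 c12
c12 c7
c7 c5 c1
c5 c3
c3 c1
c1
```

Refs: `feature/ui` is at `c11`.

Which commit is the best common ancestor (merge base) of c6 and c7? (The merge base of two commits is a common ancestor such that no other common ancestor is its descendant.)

Ancestors of c6: {c1, c3, c6}.
Ancestors of c7: {c1, c3, c5, c7}.
Common ancestors: {c1, c3}.
Among these, c3 is not an ancestor of any other common ancestor — it is the merge base.

c3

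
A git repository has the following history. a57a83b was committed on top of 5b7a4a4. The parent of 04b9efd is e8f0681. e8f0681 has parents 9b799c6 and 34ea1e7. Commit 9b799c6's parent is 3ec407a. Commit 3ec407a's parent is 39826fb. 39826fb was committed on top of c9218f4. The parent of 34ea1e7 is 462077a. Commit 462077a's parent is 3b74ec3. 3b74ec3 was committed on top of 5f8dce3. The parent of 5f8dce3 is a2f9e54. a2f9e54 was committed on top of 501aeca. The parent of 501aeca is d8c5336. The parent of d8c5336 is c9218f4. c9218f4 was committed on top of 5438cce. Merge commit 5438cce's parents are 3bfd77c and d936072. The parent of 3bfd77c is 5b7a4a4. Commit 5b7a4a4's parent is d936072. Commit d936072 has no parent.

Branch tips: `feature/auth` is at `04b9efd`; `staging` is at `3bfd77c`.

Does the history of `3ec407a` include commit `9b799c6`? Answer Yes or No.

No

Ancestors of 3ec407a: {39826fb, 3bfd77c, 3ec407a, 5438cce, 5b7a4a4, c9218f4, d936072}.
9b799c6 is not in that set, so it is not an ancestor of 3ec407a.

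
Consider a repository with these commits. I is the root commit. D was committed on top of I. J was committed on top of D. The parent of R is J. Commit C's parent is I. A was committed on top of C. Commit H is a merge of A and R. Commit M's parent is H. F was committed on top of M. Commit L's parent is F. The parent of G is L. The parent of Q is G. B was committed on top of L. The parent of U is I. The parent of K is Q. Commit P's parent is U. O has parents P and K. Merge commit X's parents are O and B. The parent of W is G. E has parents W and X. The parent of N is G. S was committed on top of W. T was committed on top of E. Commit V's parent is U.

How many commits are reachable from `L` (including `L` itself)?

10

Walking parent pointers from L: reachable set = {A, C, D, F, H, I, J, L, M, R}.
That is 10 commits.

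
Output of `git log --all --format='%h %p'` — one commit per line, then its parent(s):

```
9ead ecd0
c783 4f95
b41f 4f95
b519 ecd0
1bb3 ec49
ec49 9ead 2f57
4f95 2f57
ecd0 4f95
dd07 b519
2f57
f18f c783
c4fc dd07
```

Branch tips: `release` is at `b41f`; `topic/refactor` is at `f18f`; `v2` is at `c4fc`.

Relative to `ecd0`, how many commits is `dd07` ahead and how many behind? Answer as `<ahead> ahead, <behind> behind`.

Reachable from dd07: {2f57, 4f95, b519, dd07, ecd0}.
Reachable from ecd0: {2f57, 4f95, ecd0}.
Only in dd07's history (ahead): {b519, dd07} — 2.
Only in ecd0's history (behind): {} — 0.

2 ahead, 0 behind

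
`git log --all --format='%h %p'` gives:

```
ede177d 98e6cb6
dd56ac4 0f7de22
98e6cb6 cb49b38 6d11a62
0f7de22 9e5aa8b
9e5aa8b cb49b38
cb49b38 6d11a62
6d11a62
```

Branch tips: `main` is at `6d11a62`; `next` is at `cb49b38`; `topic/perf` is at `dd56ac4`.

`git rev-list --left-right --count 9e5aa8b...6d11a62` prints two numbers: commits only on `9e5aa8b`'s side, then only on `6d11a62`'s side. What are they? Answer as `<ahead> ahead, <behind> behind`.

Reachable from 9e5aa8b: {6d11a62, 9e5aa8b, cb49b38}.
Reachable from 6d11a62: {6d11a62}.
Only in 9e5aa8b's history (ahead): {9e5aa8b, cb49b38} — 2.
Only in 6d11a62's history (behind): {} — 0.

2 ahead, 0 behind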